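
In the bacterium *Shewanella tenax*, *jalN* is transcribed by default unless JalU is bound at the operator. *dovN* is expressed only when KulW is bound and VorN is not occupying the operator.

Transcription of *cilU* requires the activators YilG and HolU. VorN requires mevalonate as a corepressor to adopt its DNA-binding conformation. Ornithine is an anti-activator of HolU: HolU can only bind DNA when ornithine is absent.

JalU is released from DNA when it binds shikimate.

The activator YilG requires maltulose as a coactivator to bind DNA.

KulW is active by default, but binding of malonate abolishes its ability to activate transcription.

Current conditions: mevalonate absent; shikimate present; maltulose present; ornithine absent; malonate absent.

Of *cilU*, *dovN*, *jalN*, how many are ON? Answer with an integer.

Maltulose is present, so YilG is active.
Ornithine is absent, so HolU is active.
No repressor is bound and YilG and HolU are active, so *cilU* is transcribed.
→ *cilU* is ON.
Malonate is absent, so KulW is active.
Mevalonate is absent, so VorN is inactive.
No repressor is bound and KulW is active, so *dovN* is transcribed.
→ *dovN* is ON.
Shikimate is present, so JalU is inactive.
With no repressor bound, *jalN* is transcribed.
→ *jalN* is ON.
3 of the 3 genes are transcribed.

3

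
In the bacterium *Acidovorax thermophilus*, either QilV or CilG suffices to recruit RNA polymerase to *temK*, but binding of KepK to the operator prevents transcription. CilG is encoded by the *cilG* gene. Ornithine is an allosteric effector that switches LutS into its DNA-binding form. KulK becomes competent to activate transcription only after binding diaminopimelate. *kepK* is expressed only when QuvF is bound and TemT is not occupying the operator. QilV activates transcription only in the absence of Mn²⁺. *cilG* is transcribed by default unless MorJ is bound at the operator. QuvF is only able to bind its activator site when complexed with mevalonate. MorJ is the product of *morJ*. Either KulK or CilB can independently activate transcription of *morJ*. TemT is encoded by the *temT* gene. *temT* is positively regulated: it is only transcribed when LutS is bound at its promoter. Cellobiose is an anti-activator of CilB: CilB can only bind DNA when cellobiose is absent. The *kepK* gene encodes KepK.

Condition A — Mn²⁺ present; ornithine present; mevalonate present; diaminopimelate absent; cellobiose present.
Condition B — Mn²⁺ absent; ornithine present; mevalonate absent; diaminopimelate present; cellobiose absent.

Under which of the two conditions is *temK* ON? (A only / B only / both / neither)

both

Condition A:
Mn²⁺ is present, so QilV is inactive.
Ornithine is present, so LutS is active.
No repressor is bound and LutS is active, so *temT* is transcribed.
So TemT is produced and active.
Mevalonate is present, so QuvF is active.
With repressor TemT bound, *kepK* is not transcribed.
So KepK is not produced.
Diaminopimelate is absent, so KulK is inactive.
Cellobiose is present, so CilB is inactive.
No activator is available at the *morJ* promoter, so *morJ* is not transcribed.
So MorJ is not produced.
With no repressor bound, *cilG* is transcribed.
So CilG is produced and active.
Activator CilG is present, so *temK* is transcribed.
→ *temK* is ON in A.
Condition B:
Mn²⁺ is absent, so QilV is active.
Ornithine is present, so LutS is active.
No repressor is bound and LutS is active, so *temT* is transcribed.
So TemT is produced and active.
Mevalonate is absent, so QuvF is inactive.
With repressor TemT bound, *kepK* is not transcribed.
So KepK is not produced.
Diaminopimelate is present, so KulK is active.
Cellobiose is absent, so CilB is active.
Activator KulK is present, so *morJ* is transcribed.
So MorJ is produced and active.
With repressor MorJ bound, *cilG* is not transcribed.
So CilG is not produced.
Activator QilV is present, so *temK* is transcribed.
→ *temK* is ON in B.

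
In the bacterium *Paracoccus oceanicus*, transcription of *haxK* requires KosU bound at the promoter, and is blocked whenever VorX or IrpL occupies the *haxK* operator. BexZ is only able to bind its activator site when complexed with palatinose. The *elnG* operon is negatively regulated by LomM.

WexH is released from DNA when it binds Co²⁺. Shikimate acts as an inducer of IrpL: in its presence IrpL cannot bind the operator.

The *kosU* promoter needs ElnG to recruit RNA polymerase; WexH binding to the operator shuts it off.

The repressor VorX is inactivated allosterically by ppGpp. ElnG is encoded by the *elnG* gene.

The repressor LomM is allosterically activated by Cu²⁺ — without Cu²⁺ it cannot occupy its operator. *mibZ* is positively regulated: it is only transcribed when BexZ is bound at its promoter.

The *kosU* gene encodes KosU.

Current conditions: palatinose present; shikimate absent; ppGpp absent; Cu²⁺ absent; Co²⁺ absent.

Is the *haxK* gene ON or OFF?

OFF

ppGpp is absent, so VorX is active.
Shikimate is absent, so IrpL is active.
Co²⁺ is absent, so WexH is active.
Cu²⁺ is absent, so LomM is inactive.
With no repressor bound, *elnG* is transcribed.
So ElnG is produced and active.
With repressor WexH bound, *kosU* is not transcribed.
So KosU is not produced.
With repressor VorX bound, *haxK* is not transcribed.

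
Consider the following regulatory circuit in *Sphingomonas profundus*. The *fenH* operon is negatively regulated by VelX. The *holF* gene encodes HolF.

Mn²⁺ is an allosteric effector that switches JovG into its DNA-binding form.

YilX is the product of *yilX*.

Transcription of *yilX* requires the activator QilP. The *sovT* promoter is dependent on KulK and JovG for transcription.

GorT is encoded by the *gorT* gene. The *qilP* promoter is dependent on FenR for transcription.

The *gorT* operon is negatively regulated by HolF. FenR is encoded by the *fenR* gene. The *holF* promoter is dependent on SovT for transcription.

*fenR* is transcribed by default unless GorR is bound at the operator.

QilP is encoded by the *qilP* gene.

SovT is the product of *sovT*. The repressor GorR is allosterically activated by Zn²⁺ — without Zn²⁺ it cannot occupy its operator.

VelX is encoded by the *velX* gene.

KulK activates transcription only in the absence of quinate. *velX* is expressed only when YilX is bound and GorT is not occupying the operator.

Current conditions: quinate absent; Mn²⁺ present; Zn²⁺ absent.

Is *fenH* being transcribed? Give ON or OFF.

OFF

Zn²⁺ is absent, so GorR is inactive.
With no repressor bound, *fenR* is transcribed.
So FenR is produced and active.
No repressor is bound and FenR is active, so *qilP* is transcribed.
So QilP is produced and active.
No repressor is bound and QilP is active, so *yilX* is transcribed.
So YilX is produced and active.
Quinate is absent, so KulK is active.
Mn²⁺ is present, so JovG is active.
No repressor is bound and KulK and JovG are active, so *sovT* is transcribed.
So SovT is produced and active.
No repressor is bound and SovT is active, so *holF* is transcribed.
So HolF is produced and active.
With repressor HolF bound, *gorT* is not transcribed.
So GorT is not produced.
No repressor is bound and YilX is active, so *velX* is transcribed.
So VelX is produced and active.
With repressor VelX bound, *fenH* is not transcribed.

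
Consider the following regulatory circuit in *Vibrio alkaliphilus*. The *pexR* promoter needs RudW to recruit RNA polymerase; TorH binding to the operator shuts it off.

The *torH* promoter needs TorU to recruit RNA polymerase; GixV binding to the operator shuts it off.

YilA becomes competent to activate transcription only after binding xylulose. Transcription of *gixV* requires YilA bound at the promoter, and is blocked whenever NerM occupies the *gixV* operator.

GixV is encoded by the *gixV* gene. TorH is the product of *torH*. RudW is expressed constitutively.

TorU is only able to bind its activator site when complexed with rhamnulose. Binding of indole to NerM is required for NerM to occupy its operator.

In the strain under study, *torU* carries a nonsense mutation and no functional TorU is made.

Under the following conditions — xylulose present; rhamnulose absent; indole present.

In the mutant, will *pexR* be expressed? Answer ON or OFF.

ON

RudW is produced constitutively and is active.
TorU is non-functional in this strain, so it has no effect.
Xylulose is present, so YilA is active.
Indole is present, so NerM is active.
With repressor NerM bound, *gixV* is not transcribed.
So GixV is not produced.
Required activator TorU is absent, so *torH* is not transcribed.
So TorH is not produced.
No repressor is bound and RudW is active, so *pexR* is transcribed.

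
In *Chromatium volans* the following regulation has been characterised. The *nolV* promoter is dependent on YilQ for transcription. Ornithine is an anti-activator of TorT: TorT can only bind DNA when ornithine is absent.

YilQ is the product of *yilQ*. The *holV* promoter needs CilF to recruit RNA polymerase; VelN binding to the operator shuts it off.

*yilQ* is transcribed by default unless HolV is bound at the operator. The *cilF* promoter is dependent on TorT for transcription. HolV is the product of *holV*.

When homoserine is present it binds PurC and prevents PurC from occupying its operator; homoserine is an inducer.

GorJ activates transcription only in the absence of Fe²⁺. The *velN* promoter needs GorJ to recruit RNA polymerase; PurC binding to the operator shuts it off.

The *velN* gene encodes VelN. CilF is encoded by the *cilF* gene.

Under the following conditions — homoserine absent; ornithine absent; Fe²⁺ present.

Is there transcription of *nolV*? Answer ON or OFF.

OFF

Ornithine is absent, so TorT is active.
No repressor is bound and TorT is active, so *cilF* is transcribed.
So CilF is produced and active.
Fe²⁺ is present, so GorJ is inactive.
Homoserine is absent, so PurC is active.
With repressor PurC bound, *velN* is not transcribed.
So VelN is not produced.
No repressor is bound and CilF is active, so *holV* is transcribed.
So HolV is produced and active.
With repressor HolV bound, *yilQ* is not transcribed.
So YilQ is not produced.
Required activator YilQ is absent, so *nolV* is not transcribed.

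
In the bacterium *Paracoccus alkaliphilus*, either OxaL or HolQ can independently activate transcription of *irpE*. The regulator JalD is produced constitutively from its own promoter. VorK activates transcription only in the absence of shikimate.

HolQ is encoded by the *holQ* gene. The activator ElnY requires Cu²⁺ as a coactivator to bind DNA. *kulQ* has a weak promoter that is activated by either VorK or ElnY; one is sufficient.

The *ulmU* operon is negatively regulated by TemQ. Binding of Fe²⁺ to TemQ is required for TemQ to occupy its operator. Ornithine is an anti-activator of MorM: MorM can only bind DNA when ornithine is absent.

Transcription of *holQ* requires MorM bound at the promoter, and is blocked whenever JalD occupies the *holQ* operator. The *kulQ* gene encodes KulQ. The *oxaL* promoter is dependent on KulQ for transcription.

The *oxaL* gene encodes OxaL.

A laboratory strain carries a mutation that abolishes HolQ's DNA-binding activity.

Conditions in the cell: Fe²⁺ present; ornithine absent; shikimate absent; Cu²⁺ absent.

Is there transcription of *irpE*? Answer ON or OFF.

ON

Shikimate is absent, so VorK is active.
Cu²⁺ is absent, so ElnY is inactive.
Activator VorK is present, so *kulQ* is transcribed.
So KulQ is produced and active.
No repressor is bound and KulQ is active, so *oxaL* is transcribed.
So OxaL is produced and active.
HolQ is non-functional in this strain, so it has no effect.
Activator OxaL is present, so *irpE* is transcribed.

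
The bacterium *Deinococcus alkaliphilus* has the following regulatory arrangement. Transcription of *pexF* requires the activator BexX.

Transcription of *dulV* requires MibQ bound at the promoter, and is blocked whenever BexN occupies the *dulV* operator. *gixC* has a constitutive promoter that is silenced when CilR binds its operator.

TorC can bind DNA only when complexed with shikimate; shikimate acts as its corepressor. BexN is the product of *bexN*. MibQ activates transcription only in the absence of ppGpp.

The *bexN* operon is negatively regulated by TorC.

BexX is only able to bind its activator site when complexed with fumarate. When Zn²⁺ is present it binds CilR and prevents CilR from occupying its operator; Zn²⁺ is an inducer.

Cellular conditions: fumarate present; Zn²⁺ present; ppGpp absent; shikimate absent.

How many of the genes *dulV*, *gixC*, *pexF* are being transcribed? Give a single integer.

2

Shikimate is absent, so TorC is inactive.
With no repressor bound, *bexN* is transcribed.
So BexN is produced and active.
ppGpp is absent, so MibQ is active.
With repressor BexN bound, *dulV* is not transcribed.
→ *dulV* is OFF.
Zn²⁺ is present, so CilR is inactive.
With no repressor bound, *gixC* is transcribed.
→ *gixC* is ON.
Fumarate is present, so BexX is active.
No repressor is bound and BexX is active, so *pexF* is transcribed.
→ *pexF* is ON.
2 of the 3 genes are transcribed.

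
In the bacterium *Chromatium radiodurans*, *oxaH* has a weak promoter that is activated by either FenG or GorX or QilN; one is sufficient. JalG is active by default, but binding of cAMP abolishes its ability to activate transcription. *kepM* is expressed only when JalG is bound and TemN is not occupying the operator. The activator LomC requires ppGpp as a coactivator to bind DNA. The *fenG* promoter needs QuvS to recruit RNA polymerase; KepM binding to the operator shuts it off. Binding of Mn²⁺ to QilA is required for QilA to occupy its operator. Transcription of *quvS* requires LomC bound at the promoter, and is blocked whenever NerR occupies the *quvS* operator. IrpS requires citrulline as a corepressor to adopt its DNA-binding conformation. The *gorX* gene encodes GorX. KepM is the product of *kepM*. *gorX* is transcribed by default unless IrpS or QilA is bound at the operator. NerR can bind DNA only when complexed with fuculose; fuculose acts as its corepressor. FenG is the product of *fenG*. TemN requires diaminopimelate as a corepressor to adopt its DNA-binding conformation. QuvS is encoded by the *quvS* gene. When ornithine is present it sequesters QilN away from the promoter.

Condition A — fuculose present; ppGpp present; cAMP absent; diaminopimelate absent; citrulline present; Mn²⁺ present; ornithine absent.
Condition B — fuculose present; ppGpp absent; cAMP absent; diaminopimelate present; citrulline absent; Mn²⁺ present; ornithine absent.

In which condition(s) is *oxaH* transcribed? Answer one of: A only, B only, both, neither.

Condition A:
Fuculose is present, so NerR is active.
ppGpp is present, so LomC is active.
With repressor NerR bound, *quvS* is not transcribed.
So QuvS is not produced.
cAMP is absent, so JalG is active.
Diaminopimelate is absent, so TemN is inactive.
No repressor is bound and JalG is active, so *kepM* is transcribed.
So KepM is produced and active.
With repressor KepM bound, *fenG* is not transcribed.
So FenG is not produced.
Citrulline is present, so IrpS is active.
Mn²⁺ is present, so QilA is active.
With repressor IrpS bound, *gorX* is not transcribed.
So GorX is not produced.
Ornithine is absent, so QilN is active.
Activator QilN is present, so *oxaH* is transcribed.
→ *oxaH* is ON in A.
Condition B:
Fuculose is present, so NerR is active.
ppGpp is absent, so LomC is inactive.
With repressor NerR bound, *quvS* is not transcribed.
So QuvS is not produced.
cAMP is absent, so JalG is active.
Diaminopimelate is present, so TemN is active.
With repressor TemN bound, *kepM* is not transcribed.
So KepM is not produced.
Required activator QuvS is absent, so *fenG* is not transcribed.
So FenG is not produced.
Citrulline is absent, so IrpS is inactive.
Mn²⁺ is present, so QilA is active.
With repressor QilA bound, *gorX* is not transcribed.
So GorX is not produced.
Ornithine is absent, so QilN is active.
Activator QilN is present, so *oxaH* is transcribed.
→ *oxaH* is ON in B.

both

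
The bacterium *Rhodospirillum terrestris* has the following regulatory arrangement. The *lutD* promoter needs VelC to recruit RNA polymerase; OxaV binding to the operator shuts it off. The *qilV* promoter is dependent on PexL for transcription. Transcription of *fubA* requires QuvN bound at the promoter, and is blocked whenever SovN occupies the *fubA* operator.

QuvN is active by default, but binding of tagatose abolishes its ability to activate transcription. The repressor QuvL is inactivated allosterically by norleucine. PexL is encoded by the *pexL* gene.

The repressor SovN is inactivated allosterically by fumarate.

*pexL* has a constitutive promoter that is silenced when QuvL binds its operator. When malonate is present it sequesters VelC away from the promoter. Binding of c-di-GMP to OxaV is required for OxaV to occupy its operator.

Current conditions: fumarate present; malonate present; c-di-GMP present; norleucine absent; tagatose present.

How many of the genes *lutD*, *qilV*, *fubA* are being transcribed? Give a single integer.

0

Malonate is present, so VelC is inactive.
c-di-GMP is present, so OxaV is active.
With repressor OxaV bound, *lutD* is not transcribed.
→ *lutD* is OFF.
Norleucine is absent, so QuvL is active.
With repressor QuvL bound, *pexL* is not transcribed.
So PexL is not produced.
Required activator PexL is absent, so *qilV* is not transcribed.
→ *qilV* is OFF.
Fumarate is present, so SovN is inactive.
Tagatose is present, so QuvN is inactive.
Required activator QuvN is absent, so *fubA* is not transcribed.
→ *fubA* is OFF.
0 of the 3 genes are transcribed.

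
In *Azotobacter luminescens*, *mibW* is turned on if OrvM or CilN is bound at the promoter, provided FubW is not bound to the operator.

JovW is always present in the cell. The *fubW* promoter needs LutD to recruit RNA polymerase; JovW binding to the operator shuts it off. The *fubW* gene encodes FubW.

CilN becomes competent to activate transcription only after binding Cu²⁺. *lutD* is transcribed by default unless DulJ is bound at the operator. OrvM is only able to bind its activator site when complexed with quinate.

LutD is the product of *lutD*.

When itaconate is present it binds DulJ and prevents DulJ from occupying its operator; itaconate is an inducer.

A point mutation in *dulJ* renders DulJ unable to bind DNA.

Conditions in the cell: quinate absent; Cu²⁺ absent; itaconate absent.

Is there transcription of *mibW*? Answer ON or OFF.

JovW is produced constitutively and is active.
DulJ is non-functional in this strain, so it has no effect.
With no repressor bound, *lutD* is transcribed.
So LutD is produced and active.
With repressor JovW bound, *fubW* is not transcribed.
So FubW is not produced.
Quinate is absent, so OrvM is inactive.
Cu²⁺ is absent, so CilN is inactive.
No activator is available at the *mibW* promoter, so *mibW* is not transcribed.

OFF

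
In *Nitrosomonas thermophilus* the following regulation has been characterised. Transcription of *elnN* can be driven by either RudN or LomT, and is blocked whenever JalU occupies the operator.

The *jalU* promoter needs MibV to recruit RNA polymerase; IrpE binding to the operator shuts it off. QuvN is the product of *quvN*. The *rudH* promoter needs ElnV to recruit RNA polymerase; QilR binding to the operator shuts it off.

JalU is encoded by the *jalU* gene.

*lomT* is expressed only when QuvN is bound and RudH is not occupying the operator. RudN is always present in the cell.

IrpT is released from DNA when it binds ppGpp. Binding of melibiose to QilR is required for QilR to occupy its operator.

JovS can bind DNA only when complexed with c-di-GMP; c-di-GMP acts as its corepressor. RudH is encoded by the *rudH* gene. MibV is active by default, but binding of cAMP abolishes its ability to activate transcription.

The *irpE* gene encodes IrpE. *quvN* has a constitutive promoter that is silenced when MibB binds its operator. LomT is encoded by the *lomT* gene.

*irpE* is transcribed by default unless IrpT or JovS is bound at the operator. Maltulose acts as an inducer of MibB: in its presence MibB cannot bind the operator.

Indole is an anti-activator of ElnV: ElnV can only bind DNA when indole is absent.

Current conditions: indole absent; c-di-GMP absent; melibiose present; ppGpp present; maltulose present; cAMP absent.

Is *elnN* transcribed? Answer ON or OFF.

ON

ppGpp is present, so IrpT is inactive.
c-di-GMP is absent, so JovS is inactive.
With no repressor bound, *irpE* is transcribed.
So IrpE is produced and active.
cAMP is absent, so MibV is active.
With repressor IrpE bound, *jalU* is not transcribed.
So JalU is not produced.
RudN is produced constitutively and is active.
Melibiose is present, so QilR is active.
Indole is absent, so ElnV is active.
With repressor QilR bound, *rudH* is not transcribed.
So RudH is not produced.
Maltulose is present, so MibB is inactive.
With no repressor bound, *quvN* is transcribed.
So QuvN is produced and active.
No repressor is bound and QuvN is active, so *lomT* is transcribed.
So LomT is produced and active.
Activator RudN is present, so *elnN* is transcribed.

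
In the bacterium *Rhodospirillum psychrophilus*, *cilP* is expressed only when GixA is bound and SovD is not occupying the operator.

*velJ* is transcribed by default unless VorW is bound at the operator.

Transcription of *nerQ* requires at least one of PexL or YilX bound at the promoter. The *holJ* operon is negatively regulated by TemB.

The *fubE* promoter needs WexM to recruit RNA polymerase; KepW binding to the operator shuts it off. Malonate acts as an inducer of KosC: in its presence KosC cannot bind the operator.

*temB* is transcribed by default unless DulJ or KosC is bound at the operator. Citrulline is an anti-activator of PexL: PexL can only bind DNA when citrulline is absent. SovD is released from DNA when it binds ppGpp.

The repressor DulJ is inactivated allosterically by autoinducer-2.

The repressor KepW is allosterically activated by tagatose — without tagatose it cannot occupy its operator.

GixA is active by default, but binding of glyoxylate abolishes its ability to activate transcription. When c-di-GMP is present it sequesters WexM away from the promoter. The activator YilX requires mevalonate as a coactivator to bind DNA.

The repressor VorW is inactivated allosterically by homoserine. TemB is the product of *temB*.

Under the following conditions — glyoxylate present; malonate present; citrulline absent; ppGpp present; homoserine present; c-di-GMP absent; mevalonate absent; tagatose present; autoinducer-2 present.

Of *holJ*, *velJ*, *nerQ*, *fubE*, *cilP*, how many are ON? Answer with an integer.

Autoinducer-2 is present, so DulJ is inactive.
Malonate is present, so KosC is inactive.
With no repressor bound, *temB* is transcribed.
So TemB is produced and active.
With repressor TemB bound, *holJ* is not transcribed.
→ *holJ* is OFF.
Homoserine is present, so VorW is inactive.
With no repressor bound, *velJ* is transcribed.
→ *velJ* is ON.
Citrulline is absent, so PexL is active.
Mevalonate is absent, so YilX is inactive.
Activator PexL is present, so *nerQ* is transcribed.
→ *nerQ* is ON.
Tagatose is present, so KepW is active.
c-di-GMP is absent, so WexM is active.
With repressor KepW bound, *fubE* is not transcribed.
→ *fubE* is OFF.
Glyoxylate is present, so GixA is inactive.
ppGpp is present, so SovD is inactive.
Required activator GixA is absent, so *cilP* is not transcribed.
→ *cilP* is OFF.
2 of the 5 genes are transcribed.

2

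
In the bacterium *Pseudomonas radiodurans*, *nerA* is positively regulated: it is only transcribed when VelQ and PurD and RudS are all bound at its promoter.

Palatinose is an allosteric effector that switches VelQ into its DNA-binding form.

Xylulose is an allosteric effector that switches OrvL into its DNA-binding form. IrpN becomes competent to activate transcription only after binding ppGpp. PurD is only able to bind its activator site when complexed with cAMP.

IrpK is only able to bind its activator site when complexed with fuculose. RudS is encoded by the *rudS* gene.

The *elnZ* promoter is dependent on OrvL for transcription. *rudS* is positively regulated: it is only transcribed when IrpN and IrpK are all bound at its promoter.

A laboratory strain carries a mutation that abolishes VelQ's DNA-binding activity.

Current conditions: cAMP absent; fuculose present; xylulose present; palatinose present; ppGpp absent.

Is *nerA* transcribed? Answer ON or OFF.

OFF

VelQ is non-functional in this strain, so it has no effect.
cAMP is absent, so PurD is inactive.
ppGpp is absent, so IrpN is inactive.
Fuculose is present, so IrpK is active.
Required activator IrpN is absent, so *rudS* is not transcribed.
So RudS is not produced.
Required activator VelQ is absent, so *nerA* is not transcribed.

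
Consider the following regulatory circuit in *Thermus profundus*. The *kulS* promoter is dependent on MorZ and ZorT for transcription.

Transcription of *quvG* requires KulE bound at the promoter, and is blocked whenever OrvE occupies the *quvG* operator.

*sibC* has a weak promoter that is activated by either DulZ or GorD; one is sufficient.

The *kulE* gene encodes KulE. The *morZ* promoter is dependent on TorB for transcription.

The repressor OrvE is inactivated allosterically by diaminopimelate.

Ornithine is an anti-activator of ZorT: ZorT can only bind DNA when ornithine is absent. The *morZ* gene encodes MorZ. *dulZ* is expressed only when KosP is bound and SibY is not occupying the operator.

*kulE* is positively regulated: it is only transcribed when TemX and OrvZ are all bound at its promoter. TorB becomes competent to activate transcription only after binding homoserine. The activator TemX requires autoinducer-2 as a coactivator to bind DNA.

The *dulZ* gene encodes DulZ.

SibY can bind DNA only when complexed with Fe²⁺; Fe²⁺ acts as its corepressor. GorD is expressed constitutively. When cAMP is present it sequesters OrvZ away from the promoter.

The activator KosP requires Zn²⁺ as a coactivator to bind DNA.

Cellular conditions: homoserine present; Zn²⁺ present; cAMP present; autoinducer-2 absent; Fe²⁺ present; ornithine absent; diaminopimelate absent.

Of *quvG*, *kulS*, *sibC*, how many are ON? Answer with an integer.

Autoinducer-2 is absent, so TemX is inactive.
cAMP is present, so OrvZ is inactive.
Required activator TemX is absent, so *kulE* is not transcribed.
So KulE is not produced.
Diaminopimelate is absent, so OrvE is active.
With repressor OrvE bound, *quvG* is not transcribed.
→ *quvG* is OFF.
Homoserine is present, so TorB is active.
No repressor is bound and TorB is active, so *morZ* is transcribed.
So MorZ is produced and active.
Ornithine is absent, so ZorT is active.
No repressor is bound and MorZ and ZorT are active, so *kulS* is transcribed.
→ *kulS* is ON.
Fe²⁺ is present, so SibY is active.
Zn²⁺ is present, so KosP is active.
With repressor SibY bound, *dulZ* is not transcribed.
So DulZ is not produced.
GorD is produced constitutively and is active.
Activator GorD is present, so *sibC* is transcribed.
→ *sibC* is ON.
2 of the 3 genes are transcribed.

2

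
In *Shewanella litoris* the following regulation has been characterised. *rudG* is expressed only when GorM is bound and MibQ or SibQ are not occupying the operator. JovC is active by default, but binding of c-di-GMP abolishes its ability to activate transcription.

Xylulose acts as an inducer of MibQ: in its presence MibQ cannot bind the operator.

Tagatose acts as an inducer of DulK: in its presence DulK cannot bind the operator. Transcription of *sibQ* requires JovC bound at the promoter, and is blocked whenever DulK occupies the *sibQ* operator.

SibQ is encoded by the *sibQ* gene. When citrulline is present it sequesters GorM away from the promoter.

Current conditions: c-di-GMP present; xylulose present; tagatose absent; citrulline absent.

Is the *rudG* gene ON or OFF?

Xylulose is present, so MibQ is inactive.
c-di-GMP is present, so JovC is inactive.
Tagatose is absent, so DulK is active.
With repressor DulK bound, *sibQ* is not transcribed.
So SibQ is not produced.
Citrulline is absent, so GorM is active.
No repressor is bound and GorM is active, so *rudG* is transcribed.

ON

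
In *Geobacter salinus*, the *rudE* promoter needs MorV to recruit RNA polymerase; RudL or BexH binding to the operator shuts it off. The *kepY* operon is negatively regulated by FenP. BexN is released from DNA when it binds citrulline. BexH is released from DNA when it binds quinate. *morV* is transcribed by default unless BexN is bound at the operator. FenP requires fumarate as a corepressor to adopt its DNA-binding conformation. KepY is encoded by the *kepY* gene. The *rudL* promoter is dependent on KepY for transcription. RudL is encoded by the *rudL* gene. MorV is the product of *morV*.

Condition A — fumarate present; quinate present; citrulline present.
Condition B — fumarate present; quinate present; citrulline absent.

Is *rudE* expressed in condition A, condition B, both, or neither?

Condition A:
Fumarate is present, so FenP is active.
With repressor FenP bound, *kepY* is not transcribed.
So KepY is not produced.
Required activator KepY is absent, so *rudL* is not transcribed.
So RudL is not produced.
Quinate is present, so BexH is inactive.
Citrulline is present, so BexN is inactive.
With no repressor bound, *morV* is transcribed.
So MorV is produced and active.
No repressor is bound and MorV is active, so *rudE* is transcribed.
→ *rudE* is ON in A.
Condition B:
Fumarate is present, so FenP is active.
With repressor FenP bound, *kepY* is not transcribed.
So KepY is not produced.
Required activator KepY is absent, so *rudL* is not transcribed.
So RudL is not produced.
Quinate is present, so BexH is inactive.
Citrulline is absent, so BexN is active.
With repressor BexN bound, *morV* is not transcribed.
So MorV is not produced.
Required activator MorV is absent, so *rudE* is not transcribed.
→ *rudE* is OFF in B.

A only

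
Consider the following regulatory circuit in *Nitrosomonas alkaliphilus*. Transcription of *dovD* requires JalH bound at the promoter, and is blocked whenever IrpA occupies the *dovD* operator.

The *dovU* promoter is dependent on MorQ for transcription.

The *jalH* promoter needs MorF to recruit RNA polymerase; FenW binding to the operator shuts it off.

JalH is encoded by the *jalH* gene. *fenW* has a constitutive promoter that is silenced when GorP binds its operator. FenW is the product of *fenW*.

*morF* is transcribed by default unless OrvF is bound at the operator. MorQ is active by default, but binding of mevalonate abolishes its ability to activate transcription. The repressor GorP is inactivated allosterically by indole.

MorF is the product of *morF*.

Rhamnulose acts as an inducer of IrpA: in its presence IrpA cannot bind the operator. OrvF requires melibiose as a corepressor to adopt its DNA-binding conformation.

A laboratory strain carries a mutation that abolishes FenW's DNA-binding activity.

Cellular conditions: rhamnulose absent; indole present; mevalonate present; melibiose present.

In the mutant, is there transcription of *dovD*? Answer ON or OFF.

OFF

FenW is non-functional in this strain, so it has no effect.
Melibiose is present, so OrvF is active.
With repressor OrvF bound, *morF* is not transcribed.
So MorF is not produced.
Required activator MorF is absent, so *jalH* is not transcribed.
So JalH is not produced.
Rhamnulose is absent, so IrpA is active.
With repressor IrpA bound, *dovD* is not transcribed.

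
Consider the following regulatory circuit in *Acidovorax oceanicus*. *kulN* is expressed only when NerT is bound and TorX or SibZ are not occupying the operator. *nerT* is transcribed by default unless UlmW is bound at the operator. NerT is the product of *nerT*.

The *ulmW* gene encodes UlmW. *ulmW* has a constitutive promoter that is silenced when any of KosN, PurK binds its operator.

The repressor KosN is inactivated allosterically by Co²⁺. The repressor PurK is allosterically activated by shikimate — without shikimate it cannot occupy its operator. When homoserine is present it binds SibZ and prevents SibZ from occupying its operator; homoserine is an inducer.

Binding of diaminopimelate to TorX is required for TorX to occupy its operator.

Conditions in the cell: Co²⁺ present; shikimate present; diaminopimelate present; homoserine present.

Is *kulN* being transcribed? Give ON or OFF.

OFF

Diaminopimelate is present, so TorX is active.
Homoserine is present, so SibZ is inactive.
Co²⁺ is present, so KosN is inactive.
Shikimate is present, so PurK is active.
With repressor PurK bound, *ulmW* is not transcribed.
So UlmW is not produced.
With no repressor bound, *nerT* is transcribed.
So NerT is produced and active.
With repressor TorX bound, *kulN* is not transcribed.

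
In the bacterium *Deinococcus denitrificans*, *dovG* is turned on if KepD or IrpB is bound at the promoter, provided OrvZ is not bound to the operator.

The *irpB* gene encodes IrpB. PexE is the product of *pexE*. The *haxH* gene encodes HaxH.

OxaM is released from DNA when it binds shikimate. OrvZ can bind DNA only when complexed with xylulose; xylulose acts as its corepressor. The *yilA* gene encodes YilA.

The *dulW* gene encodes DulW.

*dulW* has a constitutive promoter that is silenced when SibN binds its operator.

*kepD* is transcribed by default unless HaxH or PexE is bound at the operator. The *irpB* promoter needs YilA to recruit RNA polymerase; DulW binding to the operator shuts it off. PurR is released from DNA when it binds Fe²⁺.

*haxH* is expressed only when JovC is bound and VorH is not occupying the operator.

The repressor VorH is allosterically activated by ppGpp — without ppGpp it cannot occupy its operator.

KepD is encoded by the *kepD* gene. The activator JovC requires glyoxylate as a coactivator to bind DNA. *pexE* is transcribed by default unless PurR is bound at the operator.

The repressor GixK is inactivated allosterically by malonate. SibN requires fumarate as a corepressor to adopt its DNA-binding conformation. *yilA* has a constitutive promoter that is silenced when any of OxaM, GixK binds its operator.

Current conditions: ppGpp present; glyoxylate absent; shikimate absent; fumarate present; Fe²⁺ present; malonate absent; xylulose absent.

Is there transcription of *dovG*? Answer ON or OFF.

Xylulose is absent, so OrvZ is inactive.
ppGpp is present, so VorH is active.
Glyoxylate is absent, so JovC is inactive.
With repressor VorH bound, *haxH* is not transcribed.
So HaxH is not produced.
Fe²⁺ is present, so PurR is inactive.
With no repressor bound, *pexE* is transcribed.
So PexE is produced and active.
With repressor PexE bound, *kepD* is not transcribed.
So KepD is not produced.
Fumarate is present, so SibN is active.
With repressor SibN bound, *dulW* is not transcribed.
So DulW is not produced.
Shikimate is absent, so OxaM is active.
Malonate is absent, so GixK is active.
With repressor OxaM bound, *yilA* is not transcribed.
So YilA is not produced.
Required activator YilA is absent, so *irpB* is not transcribed.
So IrpB is not produced.
No activator is available at the *dovG* promoter, so *dovG* is not transcribed.

OFF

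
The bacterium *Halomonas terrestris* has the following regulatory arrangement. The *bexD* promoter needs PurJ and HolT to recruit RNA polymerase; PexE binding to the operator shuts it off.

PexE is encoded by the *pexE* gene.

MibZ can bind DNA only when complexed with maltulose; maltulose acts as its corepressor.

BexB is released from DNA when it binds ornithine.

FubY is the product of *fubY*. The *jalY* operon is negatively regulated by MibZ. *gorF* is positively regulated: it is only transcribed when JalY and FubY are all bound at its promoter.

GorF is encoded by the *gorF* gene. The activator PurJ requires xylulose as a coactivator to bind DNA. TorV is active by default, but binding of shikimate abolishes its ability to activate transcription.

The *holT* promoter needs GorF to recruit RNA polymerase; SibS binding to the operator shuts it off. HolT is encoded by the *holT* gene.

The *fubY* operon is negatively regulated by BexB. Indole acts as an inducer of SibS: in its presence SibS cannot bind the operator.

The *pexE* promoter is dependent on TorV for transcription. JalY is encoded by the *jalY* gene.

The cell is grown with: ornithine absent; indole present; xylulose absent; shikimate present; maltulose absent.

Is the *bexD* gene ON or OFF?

OFF

Shikimate is present, so TorV is inactive.
Required activator TorV is absent, so *pexE* is not transcribed.
So PexE is not produced.
Xylulose is absent, so PurJ is inactive.
Maltulose is absent, so MibZ is inactive.
With no repressor bound, *jalY* is transcribed.
So JalY is produced and active.
Ornithine is absent, so BexB is active.
With repressor BexB bound, *fubY* is not transcribed.
So FubY is not produced.
Required activator FubY is absent, so *gorF* is not transcribed.
So GorF is not produced.
Indole is present, so SibS is inactive.
Required activator GorF is absent, so *holT* is not transcribed.
So HolT is not produced.
Required activator PurJ is absent, so *bexD* is not transcribed.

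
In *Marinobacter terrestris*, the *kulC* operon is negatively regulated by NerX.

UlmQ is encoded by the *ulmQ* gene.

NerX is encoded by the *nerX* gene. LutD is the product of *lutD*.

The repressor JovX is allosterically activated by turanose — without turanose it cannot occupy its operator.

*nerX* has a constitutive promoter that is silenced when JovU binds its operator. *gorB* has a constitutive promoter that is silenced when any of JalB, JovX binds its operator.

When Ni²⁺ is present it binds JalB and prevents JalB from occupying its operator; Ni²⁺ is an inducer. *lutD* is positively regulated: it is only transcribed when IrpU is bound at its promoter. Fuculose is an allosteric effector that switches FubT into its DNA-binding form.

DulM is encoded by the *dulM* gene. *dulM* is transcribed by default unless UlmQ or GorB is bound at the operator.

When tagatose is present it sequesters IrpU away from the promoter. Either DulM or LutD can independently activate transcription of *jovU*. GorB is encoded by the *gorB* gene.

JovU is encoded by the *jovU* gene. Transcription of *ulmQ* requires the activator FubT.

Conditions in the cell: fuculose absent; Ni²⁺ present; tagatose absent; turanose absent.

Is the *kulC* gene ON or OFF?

ON

Fuculose is absent, so FubT is inactive.
Required activator FubT is absent, so *ulmQ* is not transcribed.
So UlmQ is not produced.
Ni²⁺ is present, so JalB is inactive.
Turanose is absent, so JovX is inactive.
With no repressor bound, *gorB* is transcribed.
So GorB is produced and active.
With repressor GorB bound, *dulM* is not transcribed.
So DulM is not produced.
Tagatose is absent, so IrpU is active.
No repressor is bound and IrpU is active, so *lutD* is transcribed.
So LutD is produced and active.
Activator LutD is present, so *jovU* is transcribed.
So JovU is produced and active.
With repressor JovU bound, *nerX* is not transcribed.
So NerX is not produced.
With no repressor bound, *kulC* is transcribed.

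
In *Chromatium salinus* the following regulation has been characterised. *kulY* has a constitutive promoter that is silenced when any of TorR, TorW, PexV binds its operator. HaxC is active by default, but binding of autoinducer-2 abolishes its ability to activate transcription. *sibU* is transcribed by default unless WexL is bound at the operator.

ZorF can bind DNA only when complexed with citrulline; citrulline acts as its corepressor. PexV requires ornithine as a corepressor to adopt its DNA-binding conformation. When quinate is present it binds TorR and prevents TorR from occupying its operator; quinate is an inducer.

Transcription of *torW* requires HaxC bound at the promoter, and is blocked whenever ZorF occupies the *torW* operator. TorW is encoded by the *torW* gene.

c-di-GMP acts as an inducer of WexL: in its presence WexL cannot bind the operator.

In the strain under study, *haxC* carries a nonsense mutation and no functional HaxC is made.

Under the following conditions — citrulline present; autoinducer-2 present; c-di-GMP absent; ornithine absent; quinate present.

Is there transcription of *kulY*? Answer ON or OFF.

ON

Quinate is present, so TorR is inactive.
HaxC is non-functional in this strain, so it has no effect.
Citrulline is present, so ZorF is active.
With repressor ZorF bound, *torW* is not transcribed.
So TorW is not produced.
Ornithine is absent, so PexV is inactive.
With no repressor bound, *kulY* is transcribed.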